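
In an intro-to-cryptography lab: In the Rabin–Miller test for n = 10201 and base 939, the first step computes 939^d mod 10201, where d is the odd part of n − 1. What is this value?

n − 1 = 10200 = 2^3 · 1275, so s = 3 and d = 1275.
939^1275 mod 10201 = 5554.

5554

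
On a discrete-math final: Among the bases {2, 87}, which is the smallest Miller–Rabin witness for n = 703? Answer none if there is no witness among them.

2

n − 1 = 702 = 2^1 · 351, so s = 1 and d = 351.
Base 2: x_0 = 2^351 mod 703 = 265. x_0 ∉ {1, 702} and s = 1, so 2 is a Miller–Rabin witness and 703 is composite.
Base 87: x_0 = 87^351 mod 703 = 438. x_0 ∉ {1, 702} and s = 1, so 87 is a Miller–Rabin witness and 703 is composite.
The smallest witness among the given bases is 2.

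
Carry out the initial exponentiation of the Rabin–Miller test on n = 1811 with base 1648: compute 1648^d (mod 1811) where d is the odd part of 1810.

1810

n − 1 = 1810 = 2^1 · 905, so s = 1 and d = 905.
Repeated squaring mod 1811: 1648^1 ≡ 1648, 1648^2 ≡ 1215, 1648^4 ≡ 260, 1648^8 ≡ 593, 1648^16 ≡ 315, 1648^32 ≡ 1431, 1648^64 ≡ 1331, 1648^128 ≡ 403, 1648^256 ≡ 1230, 1648^512 ≡ 715.
905 = 512 + 256 + 128 + 8 + 1, so 1648^905 ≡ 715·1230·403·593·1648 ≡ 1810 (mod 1811).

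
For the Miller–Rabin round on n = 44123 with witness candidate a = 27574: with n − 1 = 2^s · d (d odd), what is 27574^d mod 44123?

n − 1 = 44122 = 2^1 · 22061, so s = 1 and d = 22061.
27574^22061 mod 44123 = 44122.

44122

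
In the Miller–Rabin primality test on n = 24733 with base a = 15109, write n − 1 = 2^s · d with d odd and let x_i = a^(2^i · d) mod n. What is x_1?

1

n − 1 = 24732 = 2^2 · 6183, so s = 2 and d = 6183.
By repeated squaring, 15109^6183 ≡ 1 (mod 24733).
x_0 = 1.
x_1 = 1^2 mod 24733 = 1.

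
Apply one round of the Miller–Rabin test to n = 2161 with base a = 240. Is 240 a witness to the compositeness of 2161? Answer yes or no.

no

n − 1 = 2160 = 2^4 · 135, so s = 4 and d = 135.
x_0 = 240^135 mod 2161 = 2014.
x_0 is neither 1 nor 2160, so continue squaring.
x_1 = 2014^2 mod 2161 = 2160.
x_1 ≡ −1, so 240 is not a witness.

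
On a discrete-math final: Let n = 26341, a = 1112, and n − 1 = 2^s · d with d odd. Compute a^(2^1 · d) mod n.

7421

n − 1 = 26340 = 2^2 · 6585, so s = 2 and d = 6585.
By repeated squaring, 1112^6585 ≡ 5564 (mod 26341).
x_0 = 5564.
x_1 = 5564^2 mod 26341 = 7421.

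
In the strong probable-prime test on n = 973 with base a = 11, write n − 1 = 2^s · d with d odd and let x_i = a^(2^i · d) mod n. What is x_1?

n − 1 = 972 = 2^2 · 243, so s = 2 and d = 243.
x_0 = 11^243 mod 973 = 925.
x_1 = 925^2 mod 973 = 358.

358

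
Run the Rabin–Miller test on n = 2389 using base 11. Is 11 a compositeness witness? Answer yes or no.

no

n − 1 = 2388 = 2^2 · 597, so s = 2 and d = 597.
Repeated squaring mod 2389: 11^1 ≡ 11, 11^2 ≡ 121, 11^4 ≡ 307, 11^8 ≡ 1078, 11^16 ≡ 1030, 11^32 ≡ 184, 11^64 ≡ 410, 11^128 ≡ 870, 11^256 ≡ 1976, 11^512 ≡ 950.
597 = 512 + 64 + 16 + 4 + 1, so 11^597 ≡ 950·410·1030·307·11 ≡ 285 (mod 2389).
x_0 = 11^597 mod 2389 = 285.
x_0 is neither 1 nor 2388, so continue squaring.
x_1 = 285^2 mod 2389 = 2388.
x_1 ≡ −1, so 11 is not a witness.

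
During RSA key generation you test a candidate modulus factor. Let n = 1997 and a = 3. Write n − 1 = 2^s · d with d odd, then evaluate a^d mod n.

412

n − 1 = 1996 = 2^2 · 499, so s = 2 and d = 499.
3^499 mod 1997 = 412.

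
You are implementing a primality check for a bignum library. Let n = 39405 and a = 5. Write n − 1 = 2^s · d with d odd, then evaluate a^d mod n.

n − 1 = 39404 = 2^2 · 9851, so s = 2 and d = 9851.
Repeated squaring mod 39405: 5^1 ≡ 5, 5^2 ≡ 25, 5^4 ≡ 625, 5^8 ≡ 35980, 5^16 ≡ 27340, 5^32 ≡ 2155, 5^64 ≡ 33640, 5^128 ≡ 16810, 5^256 ≡ 2845, 5^512 ≡ 16000, 5^1024 ≡ 25120, 5^2048 ≡ 22135, 5^4096 ≡ 35860, 5^8192 ≡ 36235.
9851 = 8192 + 1024 + 512 + 64 + 32 + 16 + 8 + 2 + 1, so 5^9851 ≡ 36235·25120·16000·33640·2155·27340·35980·25·5 ≡ 12785 (mod 39405).

12785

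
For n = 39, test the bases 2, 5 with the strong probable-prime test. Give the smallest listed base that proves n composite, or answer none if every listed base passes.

n − 1 = 38 = 2^1 · 19, so s = 1 and d = 19.
Base 2: x_0 = 2^19 mod 39 = 11. x_0 ∉ {1, 38} and s = 1, so 2 is a Miller–Rabin witness and 39 is composite.
Base 5: x_0 = 5^19 mod 39 = 8. x_0 ∉ {1, 38} and s = 1, so 5 is a Miller–Rabin witness and 39 is composite.
The smallest witness among the given bases is 2.

2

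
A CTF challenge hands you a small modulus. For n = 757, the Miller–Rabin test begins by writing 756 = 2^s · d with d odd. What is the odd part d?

189

Halving: 756 → 378 → 189; 189 is odd.
So 756 = 2^2 · 189.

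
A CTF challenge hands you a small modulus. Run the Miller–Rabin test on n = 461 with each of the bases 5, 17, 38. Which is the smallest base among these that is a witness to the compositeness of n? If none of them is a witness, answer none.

n − 1 = 460 = 2^2 · 115, so s = 2 and d = 115.
Base 5: x_0 = 5^115 mod 461 = 1. x_0 = 1, so 5 is not a witness.
Base 17: x_0 = 17^115 mod 461 = 460. x_0 = 460 ≡ −1, so 17 is not a witness.
Base 38: x_0 = 38^115 mod 461 = 48. x_0 is neither 1 nor 460, so continue squaring. x_1 = 48^2 mod 461 = 460. x_1 ≡ −1, so 38 is not a witness.
No listed base is a witness for 461.

none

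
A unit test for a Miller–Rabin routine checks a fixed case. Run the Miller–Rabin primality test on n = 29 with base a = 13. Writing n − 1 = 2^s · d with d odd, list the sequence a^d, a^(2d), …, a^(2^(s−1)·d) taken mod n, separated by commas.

n − 1 = 28 = 2^2 · 7, so s = 2 and d = 7.
x_0 = 13^7 mod 29 = 28.
x_1 = 28^2 mod 29 = 1.

28, 1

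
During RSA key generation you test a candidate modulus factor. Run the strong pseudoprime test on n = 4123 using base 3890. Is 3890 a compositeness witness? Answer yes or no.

yes

n − 1 = 4122 = 2^1 · 2061, so s = 1 and d = 2061.
By repeated squaring, 3890^2061 ≡ 2526 (mod 4123).
x_0 = 3890^2061 mod 4123 = 2526.
x_0 ∉ {1, 4122} and s = 1, so 3890 is a Miller–Rabin witness and 4123 is composite.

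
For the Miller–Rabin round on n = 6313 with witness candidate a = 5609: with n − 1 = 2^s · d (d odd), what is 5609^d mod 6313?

n − 1 = 6312 = 2^3 · 789, so s = 3 and d = 789.
By repeated squaring, 5609^789 ≡ 3624 (mod 6313).

3624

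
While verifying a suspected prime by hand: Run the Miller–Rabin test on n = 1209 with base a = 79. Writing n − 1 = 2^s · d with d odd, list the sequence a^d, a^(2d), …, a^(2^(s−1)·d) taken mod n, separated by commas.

n − 1 = 1208 = 2^3 · 151, so s = 3 and d = 151.
x_0 = 79^151 mod 1209 = 79.
x_1 = 79^2 mod 1209 = 196.
x_2 = 196^2 mod 1209 = 937.

79, 196, 937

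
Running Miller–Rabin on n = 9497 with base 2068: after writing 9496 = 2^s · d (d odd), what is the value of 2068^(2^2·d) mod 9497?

1

n − 1 = 9496 = 2^3 · 1187, so s = 3 and d = 1187.
x_0 = 2068^1187 mod 9497 = 9496.
x_1 = 9496^2 mod 9497 = 1.
x_2 = 1^2 mod 9497 = 1.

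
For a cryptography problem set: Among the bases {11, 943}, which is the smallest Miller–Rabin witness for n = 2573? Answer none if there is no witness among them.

11

n − 1 = 2572 = 2^2 · 643, so s = 2 and d = 643.
Base 11: x_0 = 11^643 mod 2573 = 796. x_0 is neither 1 nor 2572, so continue squaring. x_1 = 796^2 mod 2573 = 658. Reached i = s−1 = 1 without hitting −1: 11 is a Miller–Rabin witness and 2573 is composite.
Base 943: x_0 = 943^643 mod 2573 = 693. x_0 is neither 1 nor 2572, so continue squaring. x_1 = 693^2 mod 2573 = 1671. Reached i = s−1 = 1 without hitting −1: 943 is a Miller–Rabin witness and 2573 is composite.
The smallest witness among the given bases is 11.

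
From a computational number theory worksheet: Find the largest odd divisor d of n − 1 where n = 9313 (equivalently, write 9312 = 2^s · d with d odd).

Halving: 9312 → 4656 → 2328 → 1164 → 582 → 291; 291 is odd.
So 9312 = 2^5 · 291.

291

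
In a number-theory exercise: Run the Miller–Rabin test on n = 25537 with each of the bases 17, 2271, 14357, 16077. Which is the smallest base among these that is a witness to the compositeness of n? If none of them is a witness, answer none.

n − 1 = 25536 = 2^6 · 399, so s = 6 and d = 399.
Base 17: x_0 = 17^399 mod 25537 = 20867. x_0 is neither 1 nor 25536, so continue squaring. x_1 = 20867^2 mod 25537 = 302. x_2 = 302^2 mod 25537 = 14593. x_3 = 14593^2 mod 25537 = 2606. x_4 = 2606^2 mod 25537 = 23931. x_5 = 23931^2 mod 25537 = 25536. x_5 ≡ −1, so 17 is not a witness.
Base 2271: x_0 = 2271^399 mod 25537 = 1825. x_0 is neither 1 nor 25536, so continue squaring. x_1 = 1825^2 mod 25537 = 10815. x_2 = 10815^2 mod 25537 = 4765. x_3 = 4765^2 mod 25537 = 2832. x_4 = 2832^2 mod 25537 = 1606. x_5 = 1606^2 mod 25537 = 25536. x_5 ≡ −1, so 2271 is not a witness.
Base 14357: x_0 = 14357^399 mod 25537 = 191. x_0 is neither 1 nor 25536, so continue squaring. x_1 = 191^2 mod 25537 = 10944. x_2 = 10944^2 mod 25537 = 2606. x_3 = 2606^2 mod 25537 = 23931. x_4 = 23931^2 mod 25537 = 25536. x_4 ≡ −1, so 14357 is not a witness.
Base 16077: x_0 = 16077^399 mod 25537 = 18929. x_0 is neither 1 nor 25536, so continue squaring. x_1 = 18929^2 mod 25537 = 22931. x_2 = 22931^2 mod 25537 = 23931. x_3 = 23931^2 mod 25537 = 25536. x_3 ≡ −1, so 16077 is not a witness.
No listed base is a witness for 25537.

none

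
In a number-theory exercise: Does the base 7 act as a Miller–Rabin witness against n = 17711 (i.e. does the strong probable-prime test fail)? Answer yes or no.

n − 1 = 17710 = 2^1 · 8855, so s = 1 and d = 8855.
x_0 = 7^8855 mod 17711 = 17674.
x_0 ∉ {1, 17710} and s = 1, so 7 is a Miller–Rabin witness and 17711 is composite.

yes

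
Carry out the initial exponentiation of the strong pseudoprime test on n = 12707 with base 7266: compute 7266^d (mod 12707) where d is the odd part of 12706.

8997

n − 1 = 12706 = 2^1 · 6353, so s = 1 and d = 6353.
By repeated squaring, 7266^6353 ≡ 8997 (mod 12707).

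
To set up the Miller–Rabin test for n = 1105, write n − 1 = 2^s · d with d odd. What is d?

69

Halving: 1104 → 552 → 276 → 138 → 69; 69 is odd.
So 1104 = 2^4 · 69.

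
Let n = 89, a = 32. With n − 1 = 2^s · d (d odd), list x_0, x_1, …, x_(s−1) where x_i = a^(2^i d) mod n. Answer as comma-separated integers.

1, 1, 1

n − 1 = 88 = 2^3 · 11, so s = 3 and d = 11.
x_0 = 32^11 mod 89 = 1.
x_1 = 1^2 mod 89 = 1.
x_2 = 1^2 mod 89 = 1.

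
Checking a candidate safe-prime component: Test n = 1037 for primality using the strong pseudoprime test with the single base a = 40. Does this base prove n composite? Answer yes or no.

n − 1 = 1036 = 2^2 · 259, so s = 2 and d = 259.
By repeated squaring, 40^259 ≡ 692 (mod 1037).
x_0 = 40^259 mod 1037 = 692.
x_0 is neither 1 nor 1036, so continue squaring.
x_1 = 692^2 mod 1037 = 807.
Reached i = s−1 = 1 without hitting −1: 40 is a Miller–Rabin witness and 1037 is composite.

yes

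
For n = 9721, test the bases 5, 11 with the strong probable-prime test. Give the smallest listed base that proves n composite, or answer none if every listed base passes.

n − 1 = 9720 = 2^3 · 1215, so s = 3 and d = 1215.
Base 5: x_0 = 5^1215 mod 9721 = 5315. x_0 is neither 1 nor 9720, so continue squaring. x_1 = 5315^2 mod 9721 = 9720. x_1 ≡ −1, so 5 is not a witness.
Base 11: x_0 = 11^1215 mod 9721 = 6051. x_0 is neither 1 nor 9720, so continue squaring. x_1 = 6051^2 mod 9721 = 5315. x_2 = 5315^2 mod 9721 = 9720. x_2 ≡ −1, so 11 is not a witness.
No listed base is a witness for 9721.

none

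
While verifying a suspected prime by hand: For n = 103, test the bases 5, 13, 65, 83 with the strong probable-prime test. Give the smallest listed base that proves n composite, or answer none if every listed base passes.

n − 1 = 102 = 2^1 · 51, so s = 1 and d = 51.
Base 5: x_0 = 5^51 mod 103 = 102. x_0 = 102 ≡ −1, so 5 is not a witness.
Base 13: x_0 = 13^51 mod 103 = 1. x_0 = 1, so 13 is not a witness.
Base 65: x_0 = 65^51 mod 103 = 102. x_0 = 102 ≡ −1, so 65 is not a witness.
Base 83: x_0 = 83^51 mod 103 = 1. x_0 = 1, so 83 is not a witness.
No listed base is a witness for 103.

none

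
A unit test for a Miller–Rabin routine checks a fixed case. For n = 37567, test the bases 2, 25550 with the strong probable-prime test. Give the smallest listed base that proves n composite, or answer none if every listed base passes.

n − 1 = 37566 = 2^1 · 18783, so s = 1 and d = 18783.
Base 2: x_0 = 2^18783 mod 37567 = 1. x_0 = 1, so 2 is not a witness.
Base 25550: x_0 = 25550^18783 mod 37567 = 37566. x_0 = 37566 ≡ −1, so 25550 is not a witness.
No listed base is a witness for 37567.

none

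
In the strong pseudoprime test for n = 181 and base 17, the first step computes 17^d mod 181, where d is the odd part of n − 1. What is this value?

19

n − 1 = 180 = 2^2 · 45, so s = 2 and d = 45.
By repeated squaring, 17^45 ≡ 19 (mod 181).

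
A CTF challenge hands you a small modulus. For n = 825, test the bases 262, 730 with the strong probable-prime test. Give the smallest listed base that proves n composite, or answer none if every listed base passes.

n − 1 = 824 = 2^3 · 103, so s = 3 and d = 103.
Base 262: x_0 = 262^103 mod 825 = 553. x_0 is neither 1 nor 824, so continue squaring. x_1 = 553^2 mod 825 = 559. x_2 = 559^2 mod 825 = 631. Reached i = s−1 = 2 without hitting −1: 262 is a Miller–Rabin witness and 825 is composite.
Base 730: x_0 = 730^103 mod 825 = 625. x_0 is neither 1 nor 824, so continue squaring. x_1 = 625^2 mod 825 = 400. x_2 = 400^2 mod 825 = 775. Reached i = s−1 = 2 without hitting −1: 730 is a Miller–Rabin witness and 825 is composite.
The smallest witness among the given bases is 262.

262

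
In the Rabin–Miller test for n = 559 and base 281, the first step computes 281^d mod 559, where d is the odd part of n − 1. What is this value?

n − 1 = 558 = 2^1 · 279, so s = 1 and d = 279.
281^279 mod 559 = 434.

434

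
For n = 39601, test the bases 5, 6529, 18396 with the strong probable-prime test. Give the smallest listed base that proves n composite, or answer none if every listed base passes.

n − 1 = 39600 = 2^4 · 2475, so s = 4 and d = 2475.
Base 5: x_0 = 5^2475 mod 39601 = 29652. x_0 is neither 1 nor 39600, so continue squaring. x_1 = 29652^2 mod 39601 = 19702. x_2 = 19702^2 mod 39601 = 39403. x_3 = 39403^2 mod 39601 = 39204. Reached i = s−1 = 3 without hitting −1: 5 is a Miller–Rabin witness and 39601 is composite.
Base 6529: x_0 = 6529^2475 mod 39601 = 18906. x_0 is neither 1 nor 39600, so continue squaring. x_1 = 18906^2 mod 39601 = 37811. x_2 = 37811^2 mod 39601 = 36020. x_3 = 36020^2 mod 39601 = 32438. Reached i = s−1 = 3 without hitting −1: 6529 is a Miller–Rabin witness and 39601 is composite.
Base 18396: x_0 = 18396^2475 mod 39601 = 22486. x_0 is neither 1 nor 39600, so continue squaring. x_1 = 22486^2 mod 39601 = 34229. x_2 = 34229^2 mod 39601 = 28856. x_3 = 28856^2 mod 39601 = 18110. Reached i = s−1 = 3 without hitting −1: 18396 is a Miller–Rabin witness and 39601 is composite.
The smallest witness among the given bases is 5.

5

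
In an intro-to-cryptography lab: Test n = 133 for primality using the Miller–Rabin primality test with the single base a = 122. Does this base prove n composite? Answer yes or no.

no

n − 1 = 132 = 2^2 · 33, so s = 2 and d = 33.
x_0 = 122^33 mod 133 = 132.
x_0 = 132 ≡ −1, so 122 is not a witness.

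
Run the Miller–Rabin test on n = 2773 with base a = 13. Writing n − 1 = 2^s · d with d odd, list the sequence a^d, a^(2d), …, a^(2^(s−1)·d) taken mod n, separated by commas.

n − 1 = 2772 = 2^2 · 693, so s = 2 and d = 693.
x_0 = 13^693 mod 2773 = 2103.
x_1 = 2103^2 mod 2773 = 2447.

2103, 2447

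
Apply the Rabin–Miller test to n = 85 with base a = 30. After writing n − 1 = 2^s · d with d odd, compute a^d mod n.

n − 1 = 84 = 2^2 · 21, so s = 2 and d = 21.
Repeated squaring mod 85: 30^1 ≡ 30, 30^2 ≡ 50, 30^4 ≡ 35, 30^8 ≡ 35, 30^16 ≡ 35.
21 = 16 + 4 + 1, so 30^21 ≡ 35·35·30 ≡ 30 (mod 85).

30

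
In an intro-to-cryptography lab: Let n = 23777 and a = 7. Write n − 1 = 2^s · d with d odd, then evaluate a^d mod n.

n − 1 = 23776 = 2^5 · 743, so s = 5 and d = 743.
By repeated squaring, 7^743 ≡ 10116 (mod 23777).

10116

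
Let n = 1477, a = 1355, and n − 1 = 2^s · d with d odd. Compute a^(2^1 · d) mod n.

n − 1 = 1476 = 2^2 · 369, so s = 2 and d = 369.
x_0 = 1355^369 mod 1477 = 701.
x_1 = 701^2 mod 1477 = 1037.

1037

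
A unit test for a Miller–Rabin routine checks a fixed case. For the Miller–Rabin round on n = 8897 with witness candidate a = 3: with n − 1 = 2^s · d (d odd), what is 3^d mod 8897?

1872

n − 1 = 8896 = 2^6 · 139, so s = 6 and d = 139.
3^139 mod 8897 = 1872.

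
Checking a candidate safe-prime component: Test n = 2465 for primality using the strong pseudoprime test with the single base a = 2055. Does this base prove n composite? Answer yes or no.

yes

n − 1 = 2464 = 2^5 · 77, so s = 5 and d = 77.
Repeated squaring mod 2465: 2055^1 ≡ 2055, 2055^2 ≡ 480, 2055^4 ≡ 1155, 2055^8 ≡ 460, 2055^16 ≡ 2075, 2055^32 ≡ 1735, 2055^64 ≡ 460.
77 = 64 + 8 + 4 + 1, so 2055^77 ≡ 460·460·1155·2055 ≡ 1770 (mod 2465).
x_0 = 2055^77 mod 2465 = 1770.
x_0 is neither 1 nor 2464, so continue squaring.
x_1 = 1770^2 mod 2465 = 2350.
x_2 = 2350^2 mod 2465 = 900.
x_3 = 900^2 mod 2465 = 1480.
x_4 = 1480^2 mod 2465 = 1480.
Reached i = s−1 = 4 without hitting −1: 2055 is a Miller–Rabin witness and 2465 is composite.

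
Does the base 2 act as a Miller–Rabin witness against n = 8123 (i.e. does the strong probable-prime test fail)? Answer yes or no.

no

n − 1 = 8122 = 2^1 · 4061, so s = 1 and d = 4061.
Repeated squaring mod 8123: 2^1 ≡ 2, 2^2 ≡ 4, 2^4 ≡ 16, 2^8 ≡ 256, 2^16 ≡ 552, 2^32 ≡ 4153, 2^64 ≡ 2280, 2^128 ≡ 7803, 2^256 ≡ 4924, 2^512 ≡ 6744, 2^1024 ≡ 859, 2^2048 ≡ 6811.
4061 = 2048 + 1024 + 512 + 256 + 128 + 64 + 16 + 8 + 4 + 1, so 2^4061 ≡ 6811·859·6744·4924·7803·2280·552·256·16·2 ≡ 8122 (mod 8123).
x_0 = 2^4061 mod 8123 = 8122.
x_0 = 8122 ≡ −1, so 2 is not a witness.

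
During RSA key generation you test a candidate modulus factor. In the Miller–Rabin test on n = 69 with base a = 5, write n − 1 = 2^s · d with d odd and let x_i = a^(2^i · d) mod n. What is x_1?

n − 1 = 68 = 2^2 · 17, so s = 2 and d = 17.
Repeated squaring mod 69: 5^1 ≡ 5, 5^2 ≡ 25, 5^4 ≡ 4, 5^8 ≡ 16, 5^16 ≡ 49.
17 = 16 + 1, so 5^17 ≡ 49·5 ≡ 38 (mod 69).
x_0 = 38.
x_1 = 38^2 mod 69 = 64.

64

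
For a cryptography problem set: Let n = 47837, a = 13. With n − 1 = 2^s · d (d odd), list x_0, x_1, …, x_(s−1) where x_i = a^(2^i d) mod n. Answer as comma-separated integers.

n − 1 = 47836 = 2^2 · 11959, so s = 2 and d = 11959.
x_0 = 13^11959 mod 47837 = 1.
x_1 = 1^2 mod 47837 = 1.

1, 1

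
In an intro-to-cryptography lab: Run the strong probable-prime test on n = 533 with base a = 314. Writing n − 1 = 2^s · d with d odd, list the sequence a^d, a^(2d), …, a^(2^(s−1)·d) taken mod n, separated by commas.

301, 524

n − 1 = 532 = 2^2 · 133, so s = 2 and d = 133.
x_0 = 314^133 mod 533 = 301.
x_1 = 301^2 mod 533 = 524.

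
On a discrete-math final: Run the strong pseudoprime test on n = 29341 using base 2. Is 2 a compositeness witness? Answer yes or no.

n − 1 = 29340 = 2^2 · 7335, so s = 2 and d = 7335.
x_0 = 2^7335 mod 29341 = 26424.
x_0 is neither 1 nor 29340, so continue squaring.
x_1 = 26424^2 mod 29341 = 29340.
x_1 ≡ −1, so 2 is not a witness.

no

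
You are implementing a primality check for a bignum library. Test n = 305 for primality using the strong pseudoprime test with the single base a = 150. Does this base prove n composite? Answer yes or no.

yes

n − 1 = 304 = 2^4 · 19, so s = 4 and d = 19.
Repeated squaring mod 305: 150^1 ≡ 150, 150^2 ≡ 235, 150^4 ≡ 20, 150^8 ≡ 95, 150^16 ≡ 180.
19 = 16 + 2 + 1, so 150^19 ≡ 180·235·150 ≡ 85 (mod 305).
x_0 = 150^19 mod 305 = 85.
x_0 is neither 1 nor 304, so continue squaring.
x_1 = 85^2 mod 305 = 210.
x_2 = 210^2 mod 305 = 180.
x_3 = 180^2 mod 305 = 70.
Reached i = s−1 = 3 without hitting −1: 150 is a Miller–Rabin witness and 305 is composite.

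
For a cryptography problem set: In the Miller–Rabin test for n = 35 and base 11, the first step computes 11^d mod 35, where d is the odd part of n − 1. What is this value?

16

n − 1 = 34 = 2^1 · 17, so s = 1 and d = 17.
Repeated squaring mod 35: 11^1 ≡ 11, 11^2 ≡ 16, 11^4 ≡ 11, 11^8 ≡ 16, 11^16 ≡ 11.
17 = 16 + 1, so 11^17 ≡ 11·11 ≡ 16 (mod 35).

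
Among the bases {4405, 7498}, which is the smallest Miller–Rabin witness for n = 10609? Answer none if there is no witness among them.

7498

n − 1 = 10608 = 2^4 · 663, so s = 4 and d = 663.
Base 4405: x_0 = 4405^663 mod 10609 = 1. x_0 = 1, so 4405 is not a witness.
Base 7498: x_0 = 7498^663 mod 10609 = 1443. x_0 is neither 1 nor 10608, so continue squaring. x_1 = 1443^2 mod 10609 = 2885. x_2 = 2885^2 mod 10609 = 5769. x_3 = 5769^2 mod 10609 = 928. Reached i = s−1 = 3 without hitting −1: 7498 is a Miller–Rabin witness and 10609 is composite.
The smallest witness among the given bases is 7498.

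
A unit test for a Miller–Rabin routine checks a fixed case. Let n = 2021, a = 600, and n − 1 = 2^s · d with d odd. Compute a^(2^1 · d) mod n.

477

n − 1 = 2020 = 2^2 · 505, so s = 2 and d = 505.
Repeated squaring mod 2021: 600^1 ≡ 600, 600^2 ≡ 262, 600^4 ≡ 1951, 600^8 ≡ 858, 600^16 ≡ 520, 600^32 ≡ 1607, 600^64 ≡ 1632, 600^128 ≡ 1767, 600^256 ≡ 1865.
505 = 256 + 128 + 64 + 32 + 16 + 8 + 1, so 600^505 ≡ 1865·1767·1632·1607·520·858·600 ≡ 299 (mod 2021).
x_0 = 299.
x_1 = 299^2 mod 2021 = 477.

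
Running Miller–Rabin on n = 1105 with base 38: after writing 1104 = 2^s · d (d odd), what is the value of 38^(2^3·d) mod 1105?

n − 1 = 1104 = 2^4 · 69, so s = 4 and d = 69.
x_0 = 38^69 mod 1105 = 38.
x_1 = 38^2 mod 1105 = 339.
x_2 = 339^2 mod 1105 = 1.
x_3 = 1^2 mod 1105 = 1.

1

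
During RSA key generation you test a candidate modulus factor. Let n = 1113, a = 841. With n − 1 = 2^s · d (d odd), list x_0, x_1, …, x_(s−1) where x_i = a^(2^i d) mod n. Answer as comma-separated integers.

169, 736, 778

n − 1 = 1112 = 2^3 · 139, so s = 3 and d = 139.
x_0 = 841^139 mod 1113 = 169.
x_1 = 169^2 mod 1113 = 736.
x_2 = 736^2 mod 1113 = 778.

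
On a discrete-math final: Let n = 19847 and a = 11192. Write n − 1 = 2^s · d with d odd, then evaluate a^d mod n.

n − 1 = 19846 = 2^1 · 9923, so s = 1 and d = 9923.
11192^9923 mod 19847 = 3271.

3271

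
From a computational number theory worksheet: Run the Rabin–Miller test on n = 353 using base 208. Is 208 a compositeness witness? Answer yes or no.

n − 1 = 352 = 2^5 · 11, so s = 5 and d = 11.
x_0 = 208^11 mod 353 = 294.
x_0 is neither 1 nor 352, so continue squaring.
x_1 = 294^2 mod 353 = 304.
x_2 = 304^2 mod 353 = 283.
x_3 = 283^2 mod 353 = 311.
x_4 = 311^2 mod 353 = 352.
x_4 ≡ −1, so 208 is not a witness.

no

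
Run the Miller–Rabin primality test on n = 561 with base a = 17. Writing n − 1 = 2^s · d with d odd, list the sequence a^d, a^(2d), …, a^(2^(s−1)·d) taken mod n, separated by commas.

n − 1 = 560 = 2^4 · 35, so s = 4 and d = 35.
x_0 = 17^35 mod 561 = 527.
x_1 = 527^2 mod 561 = 34.
x_2 = 34^2 mod 561 = 34.
x_3 = 34^2 mod 561 = 34.

527, 34, 34, 34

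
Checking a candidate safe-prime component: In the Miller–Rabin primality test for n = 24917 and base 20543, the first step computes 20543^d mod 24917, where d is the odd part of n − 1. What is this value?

24916

n − 1 = 24916 = 2^2 · 6229, so s = 2 and d = 6229.
Repeated squaring mod 24917: 20543^1 ≡ 20543, 20543^2 ≡ 20537, 20543^4 ≡ 23227, 20543^8 ≡ 15562, 20543^16 ≡ 7521, 20543^32 ≡ 3851, 20543^64 ≡ 4586, 20543^128 ≡ 1448, 20543^256 ≡ 3676, 20543^512 ≡ 7962, 20543^1024 ≡ 4596, 20543^2048 ≡ 18517, 20543^4096 ≡ 21369.
6229 = 4096 + 2048 + 64 + 16 + 4 + 1, so 20543^6229 ≡ 21369·18517·4586·7521·23227·20543 ≡ 24916 (mod 24917).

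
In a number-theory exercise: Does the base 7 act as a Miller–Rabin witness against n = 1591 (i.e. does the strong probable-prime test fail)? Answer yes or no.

yes

n − 1 = 1590 = 2^1 · 795, so s = 1 and d = 795.
x_0 = 7^795 mod 1591 = 343.
x_0 ∉ {1, 1590} and s = 1, so 7 is a Miller–Rabin witness and 1591 is composite.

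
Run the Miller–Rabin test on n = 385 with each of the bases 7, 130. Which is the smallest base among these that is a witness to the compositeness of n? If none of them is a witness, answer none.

7

n − 1 = 384 = 2^7 · 3, so s = 7 and d = 3.
Base 7: x_0 = 7^3 mod 385 = 343. x_0 is neither 1 nor 384, so continue squaring. x_1 = 343^2 mod 385 = 224. x_2 = 224^2 mod 385 = 126. x_3 = 126^2 mod 385 = 91. x_4 = 91^2 mod 385 = 196. x_5 = 196^2 mod 385 = 301. x_6 = 301^2 mod 385 = 126. Reached i = s−1 = 6 without hitting −1: 7 is a Miller–Rabin witness and 385 is composite.
Base 130: x_0 = 130^3 mod 385 = 190. x_0 is neither 1 nor 384, so continue squaring. x_1 = 190^2 mod 385 = 295. x_2 = 295^2 mod 385 = 15. x_3 = 15^2 mod 385 = 225. x_4 = 225^2 mod 385 = 190. x_5 = 190^2 mod 385 = 295. x_6 = 295^2 mod 385 = 15. Reached i = s−1 = 6 without hitting −1: 130 is a Miller–Rabin witness and 385 is composite.
The smallest witness among the given bases is 7.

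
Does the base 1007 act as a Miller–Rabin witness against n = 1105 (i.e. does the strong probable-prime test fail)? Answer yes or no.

n − 1 = 1104 = 2^4 · 69, so s = 4 and d = 69.
x_0 = 1007^69 mod 1105 = 837.
x_0 is neither 1 nor 1104, so continue squaring.
x_1 = 837^2 mod 1105 = 1104.
x_1 ≡ −1, so 1007 is not a witness.

no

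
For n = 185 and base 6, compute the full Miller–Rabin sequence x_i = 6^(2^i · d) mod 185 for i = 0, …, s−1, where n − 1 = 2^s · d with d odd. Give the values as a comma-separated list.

31, 36, 1

n − 1 = 184 = 2^3 · 23, so s = 3 and d = 23.
x_0 = 6^23 mod 185 = 31.
x_1 = 31^2 mod 185 = 36.
x_2 = 36^2 mod 185 = 1.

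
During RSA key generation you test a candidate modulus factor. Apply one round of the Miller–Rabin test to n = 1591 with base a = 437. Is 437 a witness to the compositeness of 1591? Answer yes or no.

n − 1 = 1590 = 2^1 · 795, so s = 1 and d = 795.
x_0 = 437^795 mod 1591 = 730.
x_0 ∉ {1, 1590} and s = 1, so 437 is a Miller–Rabin witness and 1591 is composite.

yes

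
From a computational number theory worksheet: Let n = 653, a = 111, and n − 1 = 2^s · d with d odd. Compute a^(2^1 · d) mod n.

1

n − 1 = 652 = 2^2 · 163, so s = 2 and d = 163.
x_0 = 111^163 mod 653 = 652.
x_1 = 652^2 mod 653 = 1.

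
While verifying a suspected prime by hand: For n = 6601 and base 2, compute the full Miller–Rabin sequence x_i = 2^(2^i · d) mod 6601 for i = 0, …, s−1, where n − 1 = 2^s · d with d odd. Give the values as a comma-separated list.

n − 1 = 6600 = 2^3 · 825, so s = 3 and d = 825.
x_0 = 2^825 mod 6601 = 2738.
x_1 = 2738^2 mod 6601 = 4509.
x_2 = 4509^2 mod 6601 = 1.

2738, 4509, 1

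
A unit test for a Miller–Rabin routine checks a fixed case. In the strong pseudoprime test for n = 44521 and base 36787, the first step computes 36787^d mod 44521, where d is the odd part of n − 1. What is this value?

n − 1 = 44520 = 2^3 · 5565, so s = 3 and d = 5565.
36787^5565 mod 44521 = 40513.

40513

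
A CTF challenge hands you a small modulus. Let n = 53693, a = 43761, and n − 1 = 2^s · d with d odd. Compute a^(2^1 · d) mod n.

53692

n − 1 = 53692 = 2^2 · 13423, so s = 2 and d = 13423.
By repeated squaring, 43761^13423 ≡ 5723 (mod 53693).
x_0 = 5723.
x_1 = 5723^2 mod 53693 = 53692.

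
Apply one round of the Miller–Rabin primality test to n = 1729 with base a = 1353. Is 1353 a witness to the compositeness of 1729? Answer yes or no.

no

n − 1 = 1728 = 2^6 · 27, so s = 6 and d = 27.
x_0 = 1353^27 mod 1729 = 1.
x_0 = 1, so 1353 is not a witness.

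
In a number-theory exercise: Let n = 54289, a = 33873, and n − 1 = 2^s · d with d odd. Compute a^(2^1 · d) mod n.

3639

n − 1 = 54288 = 2^4 · 3393, so s = 4 and d = 3393.
x_0 = 33873^3393 mod 54289 = 33773.
x_1 = 33773^2 mod 54289 = 3639.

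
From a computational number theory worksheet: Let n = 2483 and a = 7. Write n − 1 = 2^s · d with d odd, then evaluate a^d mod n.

2299

n − 1 = 2482 = 2^1 · 1241, so s = 1 and d = 1241.
By repeated squaring, 7^1241 ≡ 2299 (mod 2483).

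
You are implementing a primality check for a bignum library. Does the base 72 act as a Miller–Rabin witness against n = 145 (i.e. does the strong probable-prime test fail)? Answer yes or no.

n − 1 = 144 = 2^4 · 9, so s = 4 and d = 9.
x_0 = 72^9 mod 145 = 32.
x_0 is neither 1 nor 144, so continue squaring.
x_1 = 32^2 mod 145 = 9.
x_2 = 9^2 mod 145 = 81.
x_3 = 81^2 mod 145 = 36.
Reached i = s−1 = 3 without hitting −1: 72 is a Miller–Rabin witness and 145 is composite.

yes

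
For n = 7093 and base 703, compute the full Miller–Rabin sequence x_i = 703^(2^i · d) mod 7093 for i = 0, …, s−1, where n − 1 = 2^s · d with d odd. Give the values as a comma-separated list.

n − 1 = 7092 = 2^2 · 1773, so s = 2 and d = 1773.
x_0 = 703^1773 mod 7093 = 2320.
x_1 = 2320^2 mod 7093 = 5906.

2320, 5906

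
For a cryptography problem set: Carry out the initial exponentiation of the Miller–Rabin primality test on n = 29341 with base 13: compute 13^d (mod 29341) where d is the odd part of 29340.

n − 1 = 29340 = 2^2 · 7335, so s = 2 and d = 7335.
13^7335 mod 29341 = 8541.

8541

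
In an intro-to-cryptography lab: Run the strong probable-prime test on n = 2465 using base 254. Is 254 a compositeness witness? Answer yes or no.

n − 1 = 2464 = 2^5 · 77, so s = 5 and d = 77.
Repeated squaring mod 2465: 254^1 ≡ 254, 254^2 ≡ 426, 254^4 ≡ 1531, 254^8 ≡ 2211, 254^16 ≡ 426, 254^32 ≡ 1531, 254^64 ≡ 2211.
77 = 64 + 8 + 4 + 1, so 254^77 ≡ 2211·2211·1531·254 ≡ 2464 (mod 2465).
x_0 = 254^77 mod 2465 = 2464.
x_0 = 2464 ≡ −1, so 254 is not a witness.

no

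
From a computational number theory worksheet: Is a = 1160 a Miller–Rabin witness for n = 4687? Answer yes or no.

n − 1 = 4686 = 2^1 · 2343, so s = 1 and d = 2343.
x_0 = 1160^2343 mod 4687 = 3783.
x_0 ∉ {1, 4686} and s = 1, so 1160 is a Miller–Rabin witness and 4687 is composite.

yes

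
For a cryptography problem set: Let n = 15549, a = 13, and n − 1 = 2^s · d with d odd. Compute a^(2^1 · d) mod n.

n − 1 = 15548 = 2^2 · 3887, so s = 2 and d = 3887.
x_0 = 13^3887 mod 15549 = 7783.
x_1 = 7783^2 mod 15549 = 11734.

11734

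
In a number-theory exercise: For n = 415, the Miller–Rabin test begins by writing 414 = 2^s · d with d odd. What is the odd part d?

Halving: 414 → 207; 207 is odd.
So 414 = 2^1 · 207.

207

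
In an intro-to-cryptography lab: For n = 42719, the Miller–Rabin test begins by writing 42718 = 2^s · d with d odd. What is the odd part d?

21359

Halving: 42718 → 21359; 21359 is odd.
So 42718 = 2^1 · 21359.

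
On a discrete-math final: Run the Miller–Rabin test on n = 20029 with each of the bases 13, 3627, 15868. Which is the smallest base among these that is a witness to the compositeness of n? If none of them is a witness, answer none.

none

n − 1 = 20028 = 2^2 · 5007, so s = 2 and d = 5007.
Base 13: x_0 = 13^5007 mod 20029 = 20028. x_0 = 20028 ≡ −1, so 13 is not a witness.
Base 3627: x_0 = 3627^5007 mod 20029 = 9444. x_0 is neither 1 nor 20028, so continue squaring. x_1 = 9444^2 mod 20029 = 20028. x_1 ≡ −1, so 3627 is not a witness.
Base 15868: x_0 = 15868^5007 mod 20029 = 9444. x_0 is neither 1 nor 20028, so continue squaring. x_1 = 9444^2 mod 20029 = 20028. x_1 ≡ −1, so 15868 is not a witness.
No listed base is a witness for 20029.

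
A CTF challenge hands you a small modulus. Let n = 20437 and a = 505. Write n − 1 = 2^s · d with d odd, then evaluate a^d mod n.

n − 1 = 20436 = 2^2 · 5109, so s = 2 and d = 5109.
505^5109 mod 20437 = 15581.

15581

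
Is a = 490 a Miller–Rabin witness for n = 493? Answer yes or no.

yes

n − 1 = 492 = 2^2 · 123, so s = 2 and d = 123.
Repeated squaring mod 493: 490^1 ≡ 490, 490^2 ≡ 9, 490^4 ≡ 81, 490^8 ≡ 152, 490^16 ≡ 426, 490^32 ≡ 52, 490^64 ≡ 239.
123 = 64 + 32 + 16 + 8 + 2 + 1, so 490^123 ≡ 239·52·426·152·9·490 ≡ 333 (mod 493).
x_0 = 490^123 mod 493 = 333.
x_0 is neither 1 nor 492, so continue squaring.
x_1 = 333^2 mod 493 = 457.
Reached i = s−1 = 1 without hitting −1: 490 is a Miller–Rabin witness and 493 is composite.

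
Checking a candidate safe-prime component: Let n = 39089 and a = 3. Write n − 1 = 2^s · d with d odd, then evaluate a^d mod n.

n − 1 = 39088 = 2^4 · 2443, so s = 4 and d = 2443.
By repeated squaring, 3^2443 ≡ 3654 (mod 39089).

3654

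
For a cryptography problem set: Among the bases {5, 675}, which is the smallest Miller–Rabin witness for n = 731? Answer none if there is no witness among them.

5

n − 1 = 730 = 2^1 · 365, so s = 1 and d = 365.
Base 5: x_0 = 5^365 mod 731 = 632. x_0 ∉ {1, 730} and s = 1, so 5 is a Miller–Rabin witness and 731 is composite.
Base 675: x_0 = 675^365 mod 731 = 48. x_0 ∉ {1, 730} and s = 1, so 675 is a Miller–Rabin witness and 731 is composite.
The smallest witness among the given bases is 5.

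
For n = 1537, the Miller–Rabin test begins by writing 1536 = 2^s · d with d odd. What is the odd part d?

Halving: 1536 → 768 → 384 → 192 → 96 → 48 → 24 → 12 → 6 → 3; 3 is odd.
So 1536 = 2^9 · 3.

3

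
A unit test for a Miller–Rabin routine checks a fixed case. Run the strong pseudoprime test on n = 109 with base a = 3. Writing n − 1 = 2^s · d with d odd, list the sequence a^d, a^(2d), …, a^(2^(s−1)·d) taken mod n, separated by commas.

1, 1

n − 1 = 108 = 2^2 · 27, so s = 2 and d = 27.
x_0 = 3^27 mod 109 = 1.
x_1 = 1^2 mod 109 = 1.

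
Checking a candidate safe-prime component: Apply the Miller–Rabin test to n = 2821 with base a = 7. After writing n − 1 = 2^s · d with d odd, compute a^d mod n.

n − 1 = 2820 = 2^2 · 705, so s = 2 and d = 705.
By repeated squaring, 7^705 ≡ 931 (mod 2821).

931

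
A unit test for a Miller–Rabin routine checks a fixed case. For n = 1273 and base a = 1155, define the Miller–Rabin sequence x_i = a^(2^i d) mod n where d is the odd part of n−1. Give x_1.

710

n − 1 = 1272 = 2^3 · 159, so s = 3 and d = 159.
Repeated squaring mod 1273: 1155^1 ≡ 1155, 1155^2 ≡ 1194, 1155^4 ≡ 1149, 1155^8 ≡ 100, 1155^16 ≡ 1089, 1155^32 ≡ 758, 1155^64 ≡ 441, 1155^128 ≡ 985.
159 = 128 + 16 + 8 + 4 + 2 + 1, so 1155^159 ≡ 985·1089·100·1149·1194·1155 ≡ 426 (mod 1273).
x_0 = 426.
x_1 = 426^2 mod 1273 = 710.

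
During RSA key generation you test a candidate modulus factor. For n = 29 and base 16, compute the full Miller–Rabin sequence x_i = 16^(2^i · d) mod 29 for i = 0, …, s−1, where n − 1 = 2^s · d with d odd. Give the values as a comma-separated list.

n − 1 = 28 = 2^2 · 7, so s = 2 and d = 7.
x_0 = 16^7 mod 29 = 1.
x_1 = 1^2 mod 29 = 1.

1, 1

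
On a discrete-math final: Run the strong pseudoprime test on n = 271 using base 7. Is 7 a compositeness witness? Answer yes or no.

n − 1 = 270 = 2^1 · 135, so s = 1 and d = 135.
Repeated squaring mod 271: 7^1 ≡ 7, 7^2 ≡ 49, 7^4 ≡ 233, 7^8 ≡ 89, 7^16 ≡ 62, 7^32 ≡ 50, 7^64 ≡ 61, 7^128 ≡ 198.
135 = 128 + 4 + 2 + 1, so 7^135 ≡ 198·233·49·7 ≡ 1 (mod 271).
x_0 = 7^135 mod 271 = 1.
x_0 = 1, so 7 is not a witness.

no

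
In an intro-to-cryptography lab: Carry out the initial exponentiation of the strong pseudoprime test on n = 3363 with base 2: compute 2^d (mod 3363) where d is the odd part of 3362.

2921

n − 1 = 3362 = 2^1 · 1681, so s = 1 and d = 1681.
Repeated squaring mod 3363: 2^1 ≡ 2, 2^2 ≡ 4, 2^4 ≡ 16, 2^8 ≡ 256, 2^16 ≡ 1639, 2^32 ≡ 2647, 2^64 ≡ 1480, 2^128 ≡ 1087, 2^256 ≡ 1156, 2^512 ≡ 1225, 2^1024 ≡ 727.
1681 = 1024 + 512 + 128 + 16 + 1, so 2^1681 ≡ 727·1225·1087·1639·2 ≡ 2921 (mod 3363).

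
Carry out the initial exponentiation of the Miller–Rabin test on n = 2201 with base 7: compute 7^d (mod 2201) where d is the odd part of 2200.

749

n − 1 = 2200 = 2^3 · 275, so s = 3 and d = 275.
7^275 mod 2201 = 749.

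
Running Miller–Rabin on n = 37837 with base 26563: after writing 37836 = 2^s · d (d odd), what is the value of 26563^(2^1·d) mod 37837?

9887

n − 1 = 37836 = 2^2 · 9459, so s = 2 and d = 9459.
By repeated squaring, 26563^9459 ≡ 10149 (mod 37837).
x_0 = 10149.
x_1 = 10149^2 mod 37837 = 9887.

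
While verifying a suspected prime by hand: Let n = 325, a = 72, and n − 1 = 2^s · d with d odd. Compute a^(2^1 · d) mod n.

259

n − 1 = 324 = 2^2 · 81, so s = 2 and d = 81.
x_0 = 72^81 mod 325 = 47.
x_1 = 47^2 mod 325 = 259.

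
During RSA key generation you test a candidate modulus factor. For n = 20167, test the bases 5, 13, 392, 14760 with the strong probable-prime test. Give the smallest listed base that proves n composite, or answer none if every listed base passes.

n − 1 = 20166 = 2^1 · 10083, so s = 1 and d = 10083.
Base 5: x_0 = 5^10083 mod 20167 = 13068. x_0 ∉ {1, 20166} and s = 1, so 5 is a Miller–Rabin witness and 20167 is composite.
Base 13: x_0 = 13^10083 mod 20167 = 19354. x_0 ∉ {1, 20166} and s = 1, so 13 is a Miller–Rabin witness and 20167 is composite.
Base 392: x_0 = 392^10083 mod 20167 = 8897. x_0 ∉ {1, 20166} and s = 1, so 392 is a Miller–Rabin witness and 20167 is composite.
Base 14760: x_0 = 14760^10083 mod 20167 = 10361. x_0 ∉ {1, 20166} and s = 1, so 14760 is a Miller–Rabin witness and 20167 is composite.
The smallest witness among the given bases is 5.

5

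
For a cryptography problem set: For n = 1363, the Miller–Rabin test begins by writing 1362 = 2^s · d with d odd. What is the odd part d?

Halving: 1362 → 681; 681 is odd.
So 1362 = 2^1 · 681.

681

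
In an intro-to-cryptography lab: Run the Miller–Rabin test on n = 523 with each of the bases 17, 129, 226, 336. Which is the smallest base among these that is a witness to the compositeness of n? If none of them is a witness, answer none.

n − 1 = 522 = 2^1 · 261, so s = 1 and d = 261.
Base 17: x_0 = 17^261 mod 523 = 1. x_0 = 1, so 17 is not a witness.
Base 129: x_0 = 129^261 mod 523 = 522. x_0 = 522 ≡ −1, so 129 is not a witness.
Base 226: x_0 = 226^261 mod 523 = 1. x_0 = 1, so 226 is not a witness.
Base 336: x_0 = 336^261 mod 523 = 522. x_0 = 522 ≡ −1, so 336 is not a witness.
No listed base is a witness for 523.

none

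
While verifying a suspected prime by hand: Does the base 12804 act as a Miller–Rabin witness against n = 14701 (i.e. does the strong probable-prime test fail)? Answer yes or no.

yes

n − 1 = 14700 = 2^2 · 3675, so s = 2 and d = 3675.
x_0 = 12804^3675 mod 14701 = 438.
x_0 is neither 1 nor 14700, so continue squaring.
x_1 = 438^2 mod 14701 = 731.
Reached i = s−1 = 1 without hitting −1: 12804 is a Miller–Rabin witness and 14701 is composite.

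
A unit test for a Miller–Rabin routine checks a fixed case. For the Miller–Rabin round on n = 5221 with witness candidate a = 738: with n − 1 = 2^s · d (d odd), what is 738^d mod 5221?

4222

n − 1 = 5220 = 2^2 · 1305, so s = 2 and d = 1305.
Repeated squaring mod 5221: 738^1 ≡ 738, 738^2 ≡ 1660, 738^4 ≡ 4133, 738^8 ≡ 3798, 738^16 ≡ 4402, 738^32 ≡ 2473, 738^64 ≡ 1938, 738^128 ≡ 1945, 738^256 ≡ 3021, 738^512 ≡ 133, 738^1024 ≡ 2026.
1305 = 1024 + 256 + 16 + 8 + 1, so 738^1305 ≡ 2026·3021·4402·3798·738 ≡ 4222 (mod 5221).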